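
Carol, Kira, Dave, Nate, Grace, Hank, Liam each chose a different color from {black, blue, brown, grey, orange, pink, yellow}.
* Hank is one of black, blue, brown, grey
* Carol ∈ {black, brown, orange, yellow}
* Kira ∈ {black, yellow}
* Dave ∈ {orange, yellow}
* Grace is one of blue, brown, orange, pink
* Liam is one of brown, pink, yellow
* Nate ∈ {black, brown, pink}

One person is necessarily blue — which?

Among the 7 variables, grey fits only Hank (and all 7 values in {black, blue, brown, grey, orange, pink, yellow} must be used), so Hank = grey.
Among the 6 still-open variables, blue fits only Grace (and all 6 values in {black, blue, brown, orange, pink, yellow} must be used), so Grace = blue.

Grace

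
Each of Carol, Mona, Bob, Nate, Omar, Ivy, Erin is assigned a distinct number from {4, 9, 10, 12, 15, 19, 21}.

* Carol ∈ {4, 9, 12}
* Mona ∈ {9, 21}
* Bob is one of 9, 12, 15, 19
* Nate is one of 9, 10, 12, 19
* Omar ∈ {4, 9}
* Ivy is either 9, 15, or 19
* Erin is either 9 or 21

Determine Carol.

Among the 7 variables, 10 fits only Nate (and all 7 values in {4, 9, 10, 12, 15, 19, 21} must be used), so Nate = 10.
Mona and Erin between them cover only {9, 21} — a naked pair. Remove those values from Carol, Bob, Omar, Ivy.
Omar has just one choice, so Omar = 4. Strike 4 from Carol.
So Carol = 12.

12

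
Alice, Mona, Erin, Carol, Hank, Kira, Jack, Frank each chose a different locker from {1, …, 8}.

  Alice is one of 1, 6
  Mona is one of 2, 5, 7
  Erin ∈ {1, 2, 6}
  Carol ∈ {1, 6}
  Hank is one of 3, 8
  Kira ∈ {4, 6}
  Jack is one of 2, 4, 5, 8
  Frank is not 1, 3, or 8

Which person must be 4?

Kira

Among the 8 variables, 3 fits only Hank (and all 8 values in {1, 2, 3, 4, 5, 6, 7, 8} must be used), so Hank = 3.
Among the 7 still-open variables, 8 fits only Jack (and all 7 values in {1, 2, 4, 5, 6, 7, 8} must be used), so Jack = 8.
Alice and Carol share exactly the 2 values {1, 6}; by pigeonhole those values go to them, so strike 1, 6 from Erin, Kira, Frank.
So 4 goes to Kira.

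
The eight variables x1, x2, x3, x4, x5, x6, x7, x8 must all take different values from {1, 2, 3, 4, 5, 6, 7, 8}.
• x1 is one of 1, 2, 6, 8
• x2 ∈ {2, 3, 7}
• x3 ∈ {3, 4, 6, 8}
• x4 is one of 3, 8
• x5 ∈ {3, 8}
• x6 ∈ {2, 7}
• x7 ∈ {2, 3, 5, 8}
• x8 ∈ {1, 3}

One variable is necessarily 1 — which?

x8

The 8 variables draw from only 8 values {1, 2, 3, 4, 5, 6, 7, 8}, so each is used; only x3 can be 4, hence x3 = 4.
Among the 7 still-open variables, 5 fits only x7 (and all 7 values in {1, 2, 3, 5, 6, 7, 8} must be used), so x7 = 5.
The 6 still-open variables together cover exactly {1, 2, 3, 6, 7, 8} — 6 values for 6 variables — and 6 appears only in x1's list, so x1 = 6.
The 5 still-open variables draw from only 5 values {1, 2, 3, 7, 8}, so each is used; only x8 can be 1, hence x8 = 1.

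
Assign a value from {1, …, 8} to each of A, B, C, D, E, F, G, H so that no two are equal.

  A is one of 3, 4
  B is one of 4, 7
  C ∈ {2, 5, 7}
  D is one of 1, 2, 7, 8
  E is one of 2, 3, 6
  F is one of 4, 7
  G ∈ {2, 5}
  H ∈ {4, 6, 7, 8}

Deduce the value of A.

3

Among the 8 variables, 1 fits only D (and all 8 values in {1, 2, 3, 4, 5, 6, 7, 8} must be used), so D = 1.
The 7 still-open variables draw from only 7 values {2, 3, 4, 5, 6, 7, 8}, so each is used; only H can be 8, hence H = 8.
The 6 still-open variables together cover exactly {2, 3, 4, 5, 6, 7} — 6 values for 6 variables — and 6 appears only in E's list, so E = 6.
Among the 5 still-open variables, 3 fits only A (and all 5 values in {2, 3, 4, 5, 7} must be used), so A = 3.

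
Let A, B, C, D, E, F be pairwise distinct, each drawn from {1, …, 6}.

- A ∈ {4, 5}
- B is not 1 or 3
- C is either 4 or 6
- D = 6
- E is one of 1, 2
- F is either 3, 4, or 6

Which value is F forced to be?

D must be 6 (only option left). Remove 6 from B, C, F.
C's domain is down to {4}, so C = 4. So A, B, F can't be 4.
So F = 3.

3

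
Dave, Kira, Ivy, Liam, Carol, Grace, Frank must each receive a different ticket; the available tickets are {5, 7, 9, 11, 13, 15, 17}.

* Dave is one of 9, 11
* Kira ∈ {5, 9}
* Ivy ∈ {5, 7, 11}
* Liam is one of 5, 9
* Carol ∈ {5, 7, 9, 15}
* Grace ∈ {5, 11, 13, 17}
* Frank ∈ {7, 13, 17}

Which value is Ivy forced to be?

The 7 variables together cover exactly {5, 7, 9, 11, 13, 15, 17} — 7 values for 7 variables — and 15 appears only in Carol's list, so Carol = 15.
Kira and Liam share exactly the 2 values {5, 9}; by pigeonhole those values go to them, so strike 5, 9 from Dave, Ivy, Grace.
Dave has just one choice, so Dave = 11. Remove 11 from Ivy, Grace.
So Ivy = 7.

7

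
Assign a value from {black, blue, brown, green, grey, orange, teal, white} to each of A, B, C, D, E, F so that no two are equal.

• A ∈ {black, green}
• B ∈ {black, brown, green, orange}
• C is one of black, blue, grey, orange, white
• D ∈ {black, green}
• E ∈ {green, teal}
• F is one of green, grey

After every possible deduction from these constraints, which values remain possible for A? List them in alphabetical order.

The 2 variables A and D are confined to {black, green}, which locks those values in; drop them from B, C, E, F.
That leaves E = teal.
That leaves F = grey. Strike grey from C.
No further eliminations apply; A can still be any of black, green.

black, green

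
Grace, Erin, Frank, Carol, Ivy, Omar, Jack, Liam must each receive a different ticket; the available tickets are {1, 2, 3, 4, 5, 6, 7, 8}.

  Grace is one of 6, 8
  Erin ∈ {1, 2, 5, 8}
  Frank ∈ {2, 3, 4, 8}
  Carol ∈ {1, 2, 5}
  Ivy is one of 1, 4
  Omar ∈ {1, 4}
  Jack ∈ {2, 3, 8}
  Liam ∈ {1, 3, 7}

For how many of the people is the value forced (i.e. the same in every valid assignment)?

2

The 8 variables draw from only 8 values {1, 2, 3, 4, 5, 6, 7, 8}, so each is used; only Grace can be 6, hence Grace = 6.
The 7 still-open variables draw from only 7 values {1, 2, 3, 4, 5, 7, 8}, so each is used; only Liam can be 7, hence Liam = 7.
Ivy and Omar share exactly the 2 values {1, 4}; by pigeonhole those values go to them, so strike 1, 4 from Erin, Frank, Carol.
Determined: Grace=6, Liam=7. The other people each still have more than one consistent value. That makes 2.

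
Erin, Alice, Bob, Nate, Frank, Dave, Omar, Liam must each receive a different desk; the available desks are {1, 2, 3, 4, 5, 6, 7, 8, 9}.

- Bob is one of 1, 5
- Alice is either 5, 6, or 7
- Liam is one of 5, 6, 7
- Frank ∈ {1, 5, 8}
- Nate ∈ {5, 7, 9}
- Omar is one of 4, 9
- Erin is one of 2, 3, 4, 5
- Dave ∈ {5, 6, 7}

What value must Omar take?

4

Alice, Dave, Liam between them cover only {5, 6, 7} — a naked triple. Remove those values from Erin, Bob, Nate, Frank.
Bob must be 1 (only option left). Remove 1 from Frank.
Nate's domain is down to {9}, so Nate = 9. So Omar can't be 9.
So Omar = 4.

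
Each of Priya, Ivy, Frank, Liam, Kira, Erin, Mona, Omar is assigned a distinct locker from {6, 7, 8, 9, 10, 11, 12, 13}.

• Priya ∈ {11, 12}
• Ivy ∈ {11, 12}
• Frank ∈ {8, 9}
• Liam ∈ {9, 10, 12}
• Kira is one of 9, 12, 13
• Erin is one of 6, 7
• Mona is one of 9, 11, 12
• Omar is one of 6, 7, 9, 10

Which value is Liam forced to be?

The 8 variables together cover exactly {6, 7, 8, 9, 10, 11, 12, 13} — 8 values for 8 variables — and 8 appears only in Frank's list, so Frank = 8.
Among the 7 still-open variables, 13 fits only Kira (and all 7 values in {6, 7, 9, 10, 11, 12, 13} must be used), so Kira = 13.
Priya and Ivy share exactly the 2 values {11, 12}; by pigeonhole those values go to them, so strike 11, 12 from Liam, Mona.
That leaves Mona = 9. Eliminate 9 elsewhere: Liam, Omar.
So Liam = 10.

10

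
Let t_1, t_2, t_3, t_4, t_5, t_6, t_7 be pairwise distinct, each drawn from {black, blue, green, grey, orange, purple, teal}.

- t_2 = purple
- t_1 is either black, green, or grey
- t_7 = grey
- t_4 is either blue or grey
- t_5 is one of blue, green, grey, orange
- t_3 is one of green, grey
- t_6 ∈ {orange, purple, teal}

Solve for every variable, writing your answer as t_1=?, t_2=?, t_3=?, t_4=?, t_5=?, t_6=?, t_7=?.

t_2 must be purple (only option left). So t_6 can't be purple.
t_7's domain is down to {grey}, so t_7 = grey. Strike grey from t_1, t_3, t_4, t_5.
t_3 must be green (only option left). So t_1, t_5 can't be green.
That leaves t_4 = blue. So t_5 can't be blue.
t_5 must be orange (only option left). Strike orange from t_6.
t_6's domain is down to {teal}, so t_6 = teal.
t_1 has just one choice, so t_1 = black.

t_1=black, t_2=purple, t_3=green, t_4=blue, t_5=orange, t_6=teal, t_7=grey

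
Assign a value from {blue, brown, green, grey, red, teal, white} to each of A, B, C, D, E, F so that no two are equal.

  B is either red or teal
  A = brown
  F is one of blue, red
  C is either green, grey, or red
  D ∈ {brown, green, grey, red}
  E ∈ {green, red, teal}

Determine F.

blue

A's domain is down to {brown}, so A = brown. Eliminate brown elsewhere: D.
Among the 5 still-open variables, blue fits only F (and all 5 values in {blue, green, grey, red, teal} must be used), so F = blue.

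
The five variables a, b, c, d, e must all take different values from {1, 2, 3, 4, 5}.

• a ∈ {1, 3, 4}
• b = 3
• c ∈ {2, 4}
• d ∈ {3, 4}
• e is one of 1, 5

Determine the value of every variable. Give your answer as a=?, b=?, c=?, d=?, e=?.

a=1, b=3, c=2, d=4, e=5

b's domain is down to {3}, so b = 3. Strike 3 from a, d.
d has just one choice, so d = 4. Strike 4 from a, c.
a's domain is down to {1}, so a = 1. Strike 1 from e.
c's domain is down to {2}, so c = 2.
e's domain is down to {5}, so e = 5.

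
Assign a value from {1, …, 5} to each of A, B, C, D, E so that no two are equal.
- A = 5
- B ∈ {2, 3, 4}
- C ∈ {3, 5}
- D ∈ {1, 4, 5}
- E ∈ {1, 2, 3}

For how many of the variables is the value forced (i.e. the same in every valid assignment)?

2

A must be 5 (only option left). So C, D can't be 5.
C must be 3 (only option left). Eliminate 3 elsewhere: B, E.
Determined: A=5, C=3. The other variables each still have more than one consistent value. That makes 2.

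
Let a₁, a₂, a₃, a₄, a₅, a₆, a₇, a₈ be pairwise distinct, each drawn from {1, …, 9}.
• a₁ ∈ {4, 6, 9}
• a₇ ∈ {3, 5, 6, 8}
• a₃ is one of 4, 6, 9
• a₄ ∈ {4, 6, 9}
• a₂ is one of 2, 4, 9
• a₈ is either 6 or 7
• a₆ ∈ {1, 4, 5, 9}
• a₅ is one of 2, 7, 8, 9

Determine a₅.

8

a₁, a₃, a₄ share exactly the 3 values {4, 6, 9}; by pigeonhole those values go to them, so strike 4, 6, 9 from a₂, a₅, a₆, a₇, a₈.
a₂ must be 2 (only option left). Remove 2 from a₅.
a₈ has just one choice, so a₈ = 7. So a₅ can't be 7.
So a₅ = 8.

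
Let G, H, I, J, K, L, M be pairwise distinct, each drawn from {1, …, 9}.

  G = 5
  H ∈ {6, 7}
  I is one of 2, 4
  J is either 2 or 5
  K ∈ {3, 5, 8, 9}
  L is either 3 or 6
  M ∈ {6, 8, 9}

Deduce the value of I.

4

G's domain is down to {5}, so G = 5. Strike 5 from J, K.
J must be 2 (only option left). Remove 2 from I.
So I = 4.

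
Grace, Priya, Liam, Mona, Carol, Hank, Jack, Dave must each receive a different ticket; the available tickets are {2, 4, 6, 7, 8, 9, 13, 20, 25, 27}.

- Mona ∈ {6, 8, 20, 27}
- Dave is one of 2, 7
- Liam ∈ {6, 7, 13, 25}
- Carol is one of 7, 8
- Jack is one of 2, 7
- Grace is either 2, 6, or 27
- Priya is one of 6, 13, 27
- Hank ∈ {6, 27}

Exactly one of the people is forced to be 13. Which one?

The 8 variables draw from only 8 values {2, 6, 7, 8, 13, 20, 25, 27}, so each is used; only Mona can be 20, hence Mona = 20.
The 7 still-open variables draw from only 7 values {2, 6, 7, 8, 13, 25, 27}, so each is used; only Carol can be 8, hence Carol = 8.
The 6 still-open variables draw from only 6 values {2, 6, 7, 13, 25, 27}, so each is used; only Liam can be 25, hence Liam = 25.
Among the 5 still-open variables, 13 fits only Priya (and all 5 values in {2, 6, 7, 13, 27} must be used), so Priya = 13.

Priya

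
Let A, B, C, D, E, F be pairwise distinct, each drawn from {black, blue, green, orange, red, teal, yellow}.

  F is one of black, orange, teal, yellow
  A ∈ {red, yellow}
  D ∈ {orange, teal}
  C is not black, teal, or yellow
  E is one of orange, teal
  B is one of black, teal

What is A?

red

The 2 variables D and E are confined to {orange, teal}, which locks those values in; drop them from B, C, F.
B has just one choice, so B = black. Strike black from F.
F's domain is down to {yellow}, so F = yellow. Eliminate yellow elsewhere: A.
So A = red.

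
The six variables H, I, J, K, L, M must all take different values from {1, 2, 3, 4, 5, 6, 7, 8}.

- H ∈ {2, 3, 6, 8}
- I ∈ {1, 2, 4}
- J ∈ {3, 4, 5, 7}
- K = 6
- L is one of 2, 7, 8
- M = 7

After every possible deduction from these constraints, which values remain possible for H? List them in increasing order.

2, 3, 8

K must be 6 (only option left). Remove 6 from H.
M must be 7 (only option left). Eliminate 7 elsewhere: J, L.
No further eliminations apply; H can still be any of 2, 3, 8.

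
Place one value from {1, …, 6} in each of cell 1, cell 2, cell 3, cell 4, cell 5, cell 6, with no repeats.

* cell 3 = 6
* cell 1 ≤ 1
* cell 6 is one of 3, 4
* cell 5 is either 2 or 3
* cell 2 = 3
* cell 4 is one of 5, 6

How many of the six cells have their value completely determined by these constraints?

cell 1 must be 1 (only option left).
cell 2's domain is down to {3}, so cell 2 = 3. Strike 3 from cell 5, cell 6.
That leaves cell 3 = 6. So cell 4 can't be 6.
cell 4 has just one choice, so cell 4 = 5.
cell 5 must be 2 (only option left).
cell 6's domain is down to {4}, so cell 6 = 4.
Every cell is fixed: cell 1=1, cell 2=3, cell 3=6, cell 4=5, cell 5=2, cell 6=4. That makes 6.

6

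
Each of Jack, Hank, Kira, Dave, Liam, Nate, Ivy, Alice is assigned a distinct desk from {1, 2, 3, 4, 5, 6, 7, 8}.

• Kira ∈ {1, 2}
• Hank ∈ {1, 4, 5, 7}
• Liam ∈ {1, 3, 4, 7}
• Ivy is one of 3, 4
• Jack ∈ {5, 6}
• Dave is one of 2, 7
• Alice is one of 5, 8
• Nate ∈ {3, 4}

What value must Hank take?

5

Among the 8 variables, 6 fits only Jack (and all 8 values in {1, 2, 3, 4, 5, 6, 7, 8} must be used), so Jack = 6.
The 7 still-open variables draw from only 7 values {1, 2, 3, 4, 5, 7, 8}, so each is used; only Alice can be 8, hence Alice = 8.
Among the 6 still-open variables, 5 fits only Hank (and all 6 values in {1, 2, 3, 4, 5, 7} must be used), so Hank = 5.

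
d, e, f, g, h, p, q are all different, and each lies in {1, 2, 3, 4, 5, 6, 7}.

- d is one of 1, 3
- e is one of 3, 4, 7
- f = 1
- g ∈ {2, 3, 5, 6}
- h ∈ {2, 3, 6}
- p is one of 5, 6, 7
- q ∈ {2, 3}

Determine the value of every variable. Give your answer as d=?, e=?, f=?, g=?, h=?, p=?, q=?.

d=3, e=4, f=1, g=5, h=6, p=7, q=2

f must be 1 (only option left). Eliminate 1 elsewhere: d.
d's domain is down to {3}, so d = 3. Eliminate 3 elsewhere: e, g, h, q.
q must be 2 (only option left). So g, h can't be 2.
h must be 6 (only option left). So g, p can't be 6.
g has just one choice, so g = 5. Remove 5 from p.
p must be 7 (only option left). Eliminate 7 elsewhere: e.
e has just one choice, so e = 4.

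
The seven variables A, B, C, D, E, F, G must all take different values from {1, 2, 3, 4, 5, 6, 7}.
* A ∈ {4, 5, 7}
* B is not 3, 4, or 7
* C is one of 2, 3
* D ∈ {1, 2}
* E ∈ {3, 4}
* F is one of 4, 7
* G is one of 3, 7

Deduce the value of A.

5

The 7 variables draw from only 7 values {1, 2, 3, 4, 5, 6, 7}, so each is used; only B can be 6, hence B = 6.
The 6 still-open variables together cover exactly {1, 2, 3, 4, 5, 7} — 6 values for 6 variables — and 1 appears only in D's list, so D = 1.
The 5 still-open variables draw from only 5 values {2, 3, 4, 5, 7}, so each is used; only C can be 2, hence C = 2.
Among the 4 still-open variables, 5 fits only A (and all 4 values in {3, 4, 5, 7} must be used), so A = 5.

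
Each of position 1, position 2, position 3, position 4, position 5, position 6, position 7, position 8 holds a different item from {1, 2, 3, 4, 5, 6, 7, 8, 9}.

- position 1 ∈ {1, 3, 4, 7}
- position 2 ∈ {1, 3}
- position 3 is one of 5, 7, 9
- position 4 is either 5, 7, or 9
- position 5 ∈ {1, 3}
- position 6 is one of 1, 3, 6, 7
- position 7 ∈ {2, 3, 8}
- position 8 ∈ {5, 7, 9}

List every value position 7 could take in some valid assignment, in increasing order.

position 2 and position 5 between them cover only {1, 3} — a naked pair. Remove those values from position 1, position 6, position 7.
position 3, position 4, position 8 share exactly the 3 values {5, 7, 9}; by pigeonhole those values go to them, so strike 5, 7, 9 from position 1, position 6.
That leaves position 1 = 4.
position 6's domain is down to {6}, so position 6 = 6.
No further eliminations apply; position 7 can still be any of 2, 8.

2, 8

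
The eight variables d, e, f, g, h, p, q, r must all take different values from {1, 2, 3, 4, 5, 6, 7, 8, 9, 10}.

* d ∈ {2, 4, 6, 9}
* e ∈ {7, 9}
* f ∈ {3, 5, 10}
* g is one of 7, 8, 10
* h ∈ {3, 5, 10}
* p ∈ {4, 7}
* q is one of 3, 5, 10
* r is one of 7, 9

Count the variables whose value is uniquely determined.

e and r share exactly the 2 values {7, 9}; by pigeonhole those values go to them, so strike 7, 9 from d, g, p.
That leaves p = 4. Remove 4 from d.
The 3 variables f, h, q are confined to {3, 5, 10}, which locks those values in; drop them from g.
That leaves g = 8.
Determined: g=8, p=4. The other variables each still have more than one consistent value. That makes 2.

2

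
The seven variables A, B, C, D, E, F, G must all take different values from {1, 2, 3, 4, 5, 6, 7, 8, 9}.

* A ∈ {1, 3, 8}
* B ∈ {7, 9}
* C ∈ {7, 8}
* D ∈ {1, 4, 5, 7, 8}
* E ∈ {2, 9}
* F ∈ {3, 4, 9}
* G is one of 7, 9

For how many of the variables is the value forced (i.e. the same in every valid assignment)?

B and G share exactly the 2 values {7, 9}; by pigeonhole those values go to them, so strike 7, 9 from C, D, E, F.
C must be 8 (only option left). Remove 8 from A, D.
E has just one choice, so E = 2.
Determined: C=8, E=2. The other variables each still have more than one consistent value. That makes 2.

2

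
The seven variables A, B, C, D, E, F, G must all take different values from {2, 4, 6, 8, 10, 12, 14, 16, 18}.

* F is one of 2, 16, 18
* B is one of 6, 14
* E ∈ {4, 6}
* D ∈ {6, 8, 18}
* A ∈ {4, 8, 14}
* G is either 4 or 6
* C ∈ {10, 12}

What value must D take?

The 2 variables E and G are confined to {4, 6}, which locks those values in; drop them from A, B, D.
B must be 14 (only option left). Remove 14 from A.
A's domain is down to {8}, so A = 8. So D can't be 8.
So D = 18.

18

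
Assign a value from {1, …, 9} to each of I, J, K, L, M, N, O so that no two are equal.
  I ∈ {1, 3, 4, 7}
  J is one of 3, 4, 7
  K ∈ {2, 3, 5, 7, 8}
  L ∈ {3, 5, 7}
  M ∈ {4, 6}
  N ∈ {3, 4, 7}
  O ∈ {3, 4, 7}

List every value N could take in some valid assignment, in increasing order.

3, 4, 7

The 3 variables J, N, O are confined to {3, 4, 7}, which locks those values in; drop them from I, K, L, M.
That leaves I = 1.
That leaves L = 5. Remove 5 from K.
M's domain is down to {6}, so M = 6.
No further eliminations apply; N can still be any of 3, 4, 7.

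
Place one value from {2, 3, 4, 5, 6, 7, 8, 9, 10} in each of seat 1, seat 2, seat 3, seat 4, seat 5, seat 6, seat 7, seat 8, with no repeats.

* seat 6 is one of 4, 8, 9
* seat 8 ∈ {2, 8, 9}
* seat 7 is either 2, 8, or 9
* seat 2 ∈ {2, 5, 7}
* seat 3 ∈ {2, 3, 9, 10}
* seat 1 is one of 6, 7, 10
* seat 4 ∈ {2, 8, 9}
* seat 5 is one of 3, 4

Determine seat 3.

seat 4, seat 7, seat 8 between them cover only {2, 8, 9} — a naked triple. Remove those values from seat 2, seat 3, seat 6.
That leaves seat 6 = 4. So seat 5 can't be 4.
That leaves seat 5 = 3. Eliminate 3 elsewhere: seat 3.
So seat 3 = 10.

10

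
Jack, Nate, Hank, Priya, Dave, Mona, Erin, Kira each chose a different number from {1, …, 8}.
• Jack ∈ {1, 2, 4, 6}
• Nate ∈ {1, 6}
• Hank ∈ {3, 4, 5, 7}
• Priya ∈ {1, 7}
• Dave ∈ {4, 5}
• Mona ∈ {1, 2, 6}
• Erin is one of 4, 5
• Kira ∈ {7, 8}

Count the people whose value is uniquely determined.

Among the 8 variables, 3 fits only Hank (and all 8 values in {1, 2, 3, 4, 5, 6, 7, 8} must be used), so Hank = 3.
The 7 still-open variables draw from only 7 values {1, 2, 4, 5, 6, 7, 8}, so each is used; only Kira can be 8, hence Kira = 8.
The 6 still-open variables draw from only 6 values {1, 2, 4, 5, 6, 7}, so each is used; only Priya can be 7, hence Priya = 7.
Dave and Erin between them cover only {4, 5} — a naked pair. Remove those values from Jack.
Determined: Hank=3, Priya=7, Kira=8. The other people each still have more than one consistent value. That makes 3.

3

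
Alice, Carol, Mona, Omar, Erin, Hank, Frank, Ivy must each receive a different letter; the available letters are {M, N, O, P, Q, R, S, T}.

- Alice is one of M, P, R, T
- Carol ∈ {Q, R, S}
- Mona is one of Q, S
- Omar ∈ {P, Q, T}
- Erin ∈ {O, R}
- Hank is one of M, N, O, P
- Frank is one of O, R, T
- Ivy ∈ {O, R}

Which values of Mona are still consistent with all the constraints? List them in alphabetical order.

Q, S

The 8 variables draw from only 8 values {M, N, O, P, Q, R, S, T}, so each is used; only Hank can be N, hence Hank = N.
The 7 still-open variables draw from only 7 values {M, O, P, Q, R, S, T}, so each is used; only Alice can be M, hence Alice = M.
Among the 6 still-open variables, P fits only Omar (and all 6 values in {O, P, Q, R, S, T} must be used), so Omar = P.
Among the 5 still-open variables, T fits only Frank (and all 5 values in {O, Q, R, S, T} must be used), so Frank = T.
Erin and Ivy between them cover only {O, R} — a naked pair. Remove those values from Carol.
No further eliminations apply; Mona can still be any of Q, S.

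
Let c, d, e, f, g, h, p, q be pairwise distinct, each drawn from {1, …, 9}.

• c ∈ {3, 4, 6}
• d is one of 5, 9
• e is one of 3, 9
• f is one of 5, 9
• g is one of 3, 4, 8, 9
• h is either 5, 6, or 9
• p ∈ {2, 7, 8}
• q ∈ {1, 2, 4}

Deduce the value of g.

8

d and f share exactly the 2 values {5, 9}; by pigeonhole those values go to them, so strike 5, 9 from e, g, h.
e's domain is down to {3}, so e = 3. So c, g can't be 3.
That leaves h = 6. Strike 6 from c.
c must be 4 (only option left). Eliminate 4 elsewhere: g, q.
So g = 8.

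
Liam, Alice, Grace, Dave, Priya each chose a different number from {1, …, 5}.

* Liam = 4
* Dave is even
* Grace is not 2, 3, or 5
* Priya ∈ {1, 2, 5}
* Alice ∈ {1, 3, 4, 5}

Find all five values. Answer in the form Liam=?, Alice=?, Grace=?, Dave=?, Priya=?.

Liam must be 4 (only option left). Remove 4 from Alice, Grace, Dave.
Grace must be 1 (only option left). Eliminate 1 elsewhere: Alice, Priya.
That leaves Dave = 2. Strike 2 from Priya.
Priya must be 5 (only option left). Eliminate 5 elsewhere: Alice.
Alice's domain is down to {3}, so Alice = 3.

Liam=4, Alice=3, Grace=1, Dave=2, Priya=5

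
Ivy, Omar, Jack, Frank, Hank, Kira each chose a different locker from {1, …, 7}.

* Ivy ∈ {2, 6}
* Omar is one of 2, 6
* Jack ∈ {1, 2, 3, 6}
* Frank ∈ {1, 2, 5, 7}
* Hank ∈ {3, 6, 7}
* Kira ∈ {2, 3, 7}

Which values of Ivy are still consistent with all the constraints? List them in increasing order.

2, 6

The 6 variables together cover exactly {1, 2, 3, 5, 6, 7} — 6 values for 6 variables — and 5 appears only in Frank's list, so Frank = 5.
Among the 5 still-open variables, 1 fits only Jack (and all 5 values in {1, 2, 3, 6, 7} must be used), so Jack = 1.
Ivy and Omar between them cover only {2, 6} — a naked pair. Remove those values from Hank, Kira.
No further eliminations apply; Ivy can still be any of 2, 6.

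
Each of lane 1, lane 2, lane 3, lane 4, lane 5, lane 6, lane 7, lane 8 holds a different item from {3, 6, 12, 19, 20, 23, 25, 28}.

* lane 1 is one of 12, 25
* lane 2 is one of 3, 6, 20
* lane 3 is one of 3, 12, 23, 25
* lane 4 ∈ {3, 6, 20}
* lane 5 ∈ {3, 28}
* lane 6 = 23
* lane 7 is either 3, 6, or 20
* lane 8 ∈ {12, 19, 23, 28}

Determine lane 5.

lane 6's domain is down to {23}, so lane 6 = 23. Strike 23 from lane 3, lane 8.
Among the 7 still-open variables, 19 fits only lane 8 (and all 7 values in {3, 6, 12, 19, 20, 25, 28} must be used), so lane 8 = 19.
The 6 still-open variables together cover exactly {3, 6, 12, 20, 25, 28} — 6 values for 6 variables — and 28 appears only in lane 5's list, so lane 5 = 28.

28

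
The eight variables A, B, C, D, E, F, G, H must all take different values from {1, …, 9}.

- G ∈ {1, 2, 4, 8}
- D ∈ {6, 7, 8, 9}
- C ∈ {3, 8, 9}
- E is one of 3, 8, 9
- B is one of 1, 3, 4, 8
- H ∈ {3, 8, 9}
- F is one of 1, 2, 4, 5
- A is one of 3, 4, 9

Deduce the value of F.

5

The 3 variables C, E, H are confined to {3, 8, 9}, which locks those values in; drop them from A, B, D, G.
That leaves A = 4. Strike 4 from B, F, G.
B must be 1 (only option left). Eliminate 1 elsewhere: F, G.
G's domain is down to {2}, so G = 2. Remove 2 from F.
So F = 5.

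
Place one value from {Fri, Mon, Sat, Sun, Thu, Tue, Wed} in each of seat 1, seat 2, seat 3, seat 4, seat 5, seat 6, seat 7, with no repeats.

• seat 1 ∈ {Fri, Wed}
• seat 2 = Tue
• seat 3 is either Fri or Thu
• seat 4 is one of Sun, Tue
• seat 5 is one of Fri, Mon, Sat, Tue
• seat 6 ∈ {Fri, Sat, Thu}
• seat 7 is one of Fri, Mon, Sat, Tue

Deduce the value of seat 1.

Wed

seat 2 must be Tue (only option left). Eliminate Tue elsewhere: seat 4, seat 5, seat 7.
seat 4 must be Sun (only option left).
The 5 still-open variables draw from only 5 values {Fri, Mon, Sat, Thu, Wed}, so each is used; only seat 1 can be Wed, hence seat 1 = Wed.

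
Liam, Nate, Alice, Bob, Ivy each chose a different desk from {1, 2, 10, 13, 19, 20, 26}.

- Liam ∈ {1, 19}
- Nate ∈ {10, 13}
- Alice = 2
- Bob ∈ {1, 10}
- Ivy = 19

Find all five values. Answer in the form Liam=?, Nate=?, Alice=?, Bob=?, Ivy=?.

Alice must be 2 (only option left).
Ivy's domain is down to {19}, so Ivy = 19. Strike 19 from Liam.
That leaves Liam = 1. Eliminate 1 elsewhere: Bob.
Bob's domain is down to {10}, so Bob = 10. Strike 10 from Nate.
That leaves Nate = 13.

Liam=1, Nate=13, Alice=2, Bob=10, Ivy=19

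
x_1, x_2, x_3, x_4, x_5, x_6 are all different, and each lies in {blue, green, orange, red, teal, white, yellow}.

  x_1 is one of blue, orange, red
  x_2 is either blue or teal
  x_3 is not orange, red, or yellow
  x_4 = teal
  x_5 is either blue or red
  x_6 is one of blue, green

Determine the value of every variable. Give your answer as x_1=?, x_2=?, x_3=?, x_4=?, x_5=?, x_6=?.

x_1=orange, x_2=blue, x_3=white, x_4=teal, x_5=red, x_6=green

x_4's domain is down to {teal}, so x_4 = teal. Remove teal from x_2, x_3.
That leaves x_2 = blue. So x_1, x_3, x_5, x_6 can't be blue.
That leaves x_5 = red. Eliminate red elsewhere: x_1.
x_6 must be green (only option left). Remove green from x_3.
x_1 must be orange (only option left).
x_3 has just one choice, so x_3 = white.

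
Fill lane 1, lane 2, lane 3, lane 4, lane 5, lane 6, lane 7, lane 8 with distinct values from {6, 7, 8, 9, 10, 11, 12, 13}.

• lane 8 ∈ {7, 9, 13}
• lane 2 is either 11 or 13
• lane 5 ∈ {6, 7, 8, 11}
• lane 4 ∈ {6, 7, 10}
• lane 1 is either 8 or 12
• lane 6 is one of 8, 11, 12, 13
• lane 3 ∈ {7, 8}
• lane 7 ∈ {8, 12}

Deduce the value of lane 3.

7

The 8 variables draw from only 8 values {6, 7, 8, 9, 10, 11, 12, 13}, so each is used; only lane 8 can be 9, hence lane 8 = 9.
The 7 still-open variables together cover exactly {6, 7, 8, 10, 11, 12, 13} — 7 values for 7 variables — and 10 appears only in lane 4's list, so lane 4 = 10.
The 6 still-open variables draw from only 6 values {6, 7, 8, 11, 12, 13}, so each is used; only lane 5 can be 6, hence lane 5 = 6.
Among the 5 still-open variables, 7 fits only lane 3 (and all 5 values in {7, 8, 11, 12, 13} must be used), so lane 3 = 7.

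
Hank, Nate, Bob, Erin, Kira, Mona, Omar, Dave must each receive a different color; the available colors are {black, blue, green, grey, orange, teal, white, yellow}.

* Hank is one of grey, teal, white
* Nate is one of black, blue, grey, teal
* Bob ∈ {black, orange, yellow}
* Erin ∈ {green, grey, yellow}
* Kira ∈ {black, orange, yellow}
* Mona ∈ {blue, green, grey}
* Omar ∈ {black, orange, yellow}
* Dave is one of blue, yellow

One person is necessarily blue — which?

The 8 variables draw from only 8 values {black, blue, green, grey, orange, teal, white, yellow}, so each is used; only Hank can be white, hence Hank = white.
Among the 7 still-open variables, teal fits only Nate (and all 7 values in {black, blue, green, grey, orange, teal, yellow} must be used), so Nate = teal.
The 3 variables Bob, Kira, Omar are confined to {black, orange, yellow}, which locks those values in; drop them from Erin, Dave.
So blue goes to Dave.

Dave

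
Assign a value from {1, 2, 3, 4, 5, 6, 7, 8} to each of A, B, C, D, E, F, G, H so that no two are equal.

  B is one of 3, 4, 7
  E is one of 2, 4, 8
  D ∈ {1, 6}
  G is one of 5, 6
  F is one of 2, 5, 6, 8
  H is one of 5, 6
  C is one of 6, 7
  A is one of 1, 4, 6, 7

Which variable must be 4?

A

Among the 8 variables, 3 fits only B (and all 8 values in {1, 2, 3, 4, 5, 6, 7, 8} must be used), so B = 3.
G and H share exactly the 2 values {5, 6}; by pigeonhole those values go to them, so strike 5, 6 from A, C, D, F.
C must be 7 (only option left). Eliminate 7 elsewhere: A.
D's domain is down to {1}, so D = 1. Strike 1 from A.
So 4 goes to A.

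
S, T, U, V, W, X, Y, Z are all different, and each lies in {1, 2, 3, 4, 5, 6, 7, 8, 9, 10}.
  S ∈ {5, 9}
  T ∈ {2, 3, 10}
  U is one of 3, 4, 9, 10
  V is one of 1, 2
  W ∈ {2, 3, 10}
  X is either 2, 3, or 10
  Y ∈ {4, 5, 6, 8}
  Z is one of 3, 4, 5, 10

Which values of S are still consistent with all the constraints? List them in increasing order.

5, 9

T, W, X share exactly the 3 values {2, 3, 10}; by pigeonhole those values go to them, so strike 2, 3, 10 from U, V, Z.
V's domain is down to {1}, so V = 1.
S, U, Z share exactly the 3 values {4, 5, 9}; by pigeonhole those values go to them, so strike 4, 5, 9 from Y.
No further eliminations apply; S can still be any of 5, 9.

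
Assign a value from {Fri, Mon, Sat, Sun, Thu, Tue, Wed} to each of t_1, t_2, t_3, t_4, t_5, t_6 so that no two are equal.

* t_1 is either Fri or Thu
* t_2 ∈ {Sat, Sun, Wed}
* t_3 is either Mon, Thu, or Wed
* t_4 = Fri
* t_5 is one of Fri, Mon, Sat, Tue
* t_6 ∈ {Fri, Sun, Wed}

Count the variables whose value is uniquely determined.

2

t_4 has just one choice, so t_4 = Fri. Remove Fri from t_1, t_5, t_6.
t_1's domain is down to {Thu}, so t_1 = Thu. So t_3 can't be Thu.
Determined: t_1=Thu, t_4=Fri. The other variables each still have more than one consistent value. That makes 2.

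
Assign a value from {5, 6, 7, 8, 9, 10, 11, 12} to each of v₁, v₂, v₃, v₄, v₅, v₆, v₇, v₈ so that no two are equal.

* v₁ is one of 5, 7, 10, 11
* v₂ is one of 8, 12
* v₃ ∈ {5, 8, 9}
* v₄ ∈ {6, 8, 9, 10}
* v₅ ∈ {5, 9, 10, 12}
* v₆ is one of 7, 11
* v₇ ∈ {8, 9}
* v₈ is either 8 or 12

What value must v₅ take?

The 8 variables together cover exactly {5, 6, 7, 8, 9, 10, 11, 12} — 8 values for 8 variables — and 6 appears only in v₄'s list, so v₄ = 6.
v₂ and v₈ between them cover only {8, 12} — a naked pair. Remove those values from v₃, v₅, v₇.
v₇'s domain is down to {9}, so v₇ = 9. Eliminate 9 elsewhere: v₃, v₅.
v₃ must be 5 (only option left). So v₁, v₅ can't be 5.
So v₅ = 10.

10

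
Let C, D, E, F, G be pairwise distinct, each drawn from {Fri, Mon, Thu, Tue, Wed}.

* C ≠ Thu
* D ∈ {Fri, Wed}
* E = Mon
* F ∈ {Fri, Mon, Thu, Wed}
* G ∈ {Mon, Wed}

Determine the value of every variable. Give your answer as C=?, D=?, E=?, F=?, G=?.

C=Tue, D=Fri, E=Mon, F=Thu, G=Wed

E has just one choice, so E = Mon. Remove Mon from C, F, G.
That leaves G = Wed. Remove Wed from C, D, F.
D's domain is down to {Fri}, so D = Fri. So C, F can't be Fri.
That leaves F = Thu.
C must be Tue (only option left).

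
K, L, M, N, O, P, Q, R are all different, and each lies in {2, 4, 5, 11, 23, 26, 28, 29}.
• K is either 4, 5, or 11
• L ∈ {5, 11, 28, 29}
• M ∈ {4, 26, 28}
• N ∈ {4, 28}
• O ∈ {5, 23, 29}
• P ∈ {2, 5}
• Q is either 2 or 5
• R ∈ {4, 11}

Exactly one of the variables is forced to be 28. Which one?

N

The 8 variables draw from only 8 values {2, 4, 5, 11, 23, 26, 28, 29}, so each is used; only O can be 23, hence O = 23.
The 7 still-open variables draw from only 7 values {2, 4, 5, 11, 26, 28, 29}, so each is used; only M can be 26, hence M = 26.
Among the 6 still-open variables, 29 fits only L (and all 6 values in {2, 4, 5, 11, 28, 29} must be used), so L = 29.
The 5 still-open variables together cover exactly {2, 4, 5, 11, 28} — 5 values for 5 variables — and 28 appears only in N's list, so N = 28.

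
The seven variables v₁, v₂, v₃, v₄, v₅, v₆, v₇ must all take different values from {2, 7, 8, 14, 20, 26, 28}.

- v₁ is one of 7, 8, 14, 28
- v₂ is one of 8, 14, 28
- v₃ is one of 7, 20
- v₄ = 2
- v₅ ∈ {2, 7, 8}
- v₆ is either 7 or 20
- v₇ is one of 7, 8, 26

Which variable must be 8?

v₄ must be 2 (only option left). Eliminate 2 elsewhere: v₅.
Among the 6 still-open variables, 26 fits only v₇ (and all 6 values in {7, 8, 14, 20, 26, 28} must be used), so v₇ = 26.
The 2 variables v₃ and v₆ are confined to {7, 20}, which locks those values in; drop them from v₁, v₅.
So 8 goes to v₅.

v₅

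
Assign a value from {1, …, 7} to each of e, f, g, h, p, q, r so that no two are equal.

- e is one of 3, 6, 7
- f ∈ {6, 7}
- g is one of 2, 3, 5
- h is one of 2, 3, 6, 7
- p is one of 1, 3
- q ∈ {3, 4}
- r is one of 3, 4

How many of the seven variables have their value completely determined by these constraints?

The 7 variables together cover exactly {1, 2, 3, 4, 5, 6, 7} — 7 values for 7 variables — and 1 appears only in p's list, so p = 1.
Among the 6 still-open variables, 5 fits only g (and all 6 values in {2, 3, 4, 5, 6, 7} must be used), so g = 5.
The 5 still-open variables draw from only 5 values {2, 3, 4, 6, 7}, so each is used; only h can be 2, hence h = 2.
q and r share exactly the 2 values {3, 4}; by pigeonhole those values go to them, so strike 3, 4 from e.
Determined: g=5, h=2, p=1. The other variables each still have more than one consistent value. That makes 3.

3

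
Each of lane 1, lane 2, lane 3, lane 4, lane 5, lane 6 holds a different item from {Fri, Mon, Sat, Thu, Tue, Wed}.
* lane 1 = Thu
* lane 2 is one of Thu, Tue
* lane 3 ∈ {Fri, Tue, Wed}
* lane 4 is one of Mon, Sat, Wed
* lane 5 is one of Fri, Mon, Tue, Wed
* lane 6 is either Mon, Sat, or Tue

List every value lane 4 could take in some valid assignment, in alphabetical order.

Mon, Sat, Wed

lane 1's domain is down to {Thu}, so lane 1 = Thu. Remove Thu from lane 2.
lane 2 must be Tue (only option left). Eliminate Tue elsewhere: lane 3, lane 5, lane 6.
No further eliminations apply; lane 4 can still be any of Mon, Sat, Wed.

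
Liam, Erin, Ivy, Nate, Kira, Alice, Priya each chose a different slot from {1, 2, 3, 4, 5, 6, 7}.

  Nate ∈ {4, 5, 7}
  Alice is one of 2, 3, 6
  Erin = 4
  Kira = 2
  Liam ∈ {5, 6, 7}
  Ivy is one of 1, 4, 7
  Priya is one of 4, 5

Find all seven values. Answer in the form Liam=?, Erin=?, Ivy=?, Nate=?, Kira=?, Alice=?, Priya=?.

Erin must be 4 (only option left). Remove 4 from Ivy, Nate, Priya.
Kira's domain is down to {2}, so Kira = 2. Strike 2 from Alice.
Priya has just one choice, so Priya = 5. Strike 5 from Liam, Nate.
Nate's domain is down to {7}, so Nate = 7. Remove 7 from Liam, Ivy.
Liam must be 6 (only option left). So Alice can't be 6.
Ivy must be 1 (only option left).
Alice has just one choice, so Alice = 3.

Liam=6, Erin=4, Ivy=1, Nate=7, Kira=2, Alice=3, Priya=5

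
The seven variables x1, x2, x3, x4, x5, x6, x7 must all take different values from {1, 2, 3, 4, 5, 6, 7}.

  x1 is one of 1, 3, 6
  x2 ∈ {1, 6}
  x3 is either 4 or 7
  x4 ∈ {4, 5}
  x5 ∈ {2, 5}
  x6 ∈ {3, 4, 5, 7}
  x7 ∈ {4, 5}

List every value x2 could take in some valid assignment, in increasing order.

The 7 variables draw from only 7 values {1, 2, 3, 4, 5, 6, 7}, so each is used; only x5 can be 2, hence x5 = 2.
x4 and x7 share exactly the 2 values {4, 5}; by pigeonhole those values go to them, so strike 4, 5 from x3, x6.
x3's domain is down to {7}, so x3 = 7. Remove 7 from x6.
x6 has just one choice, so x6 = 3. Strike 3 from x1.
No further eliminations apply; x2 can still be any of 1, 6.

1, 6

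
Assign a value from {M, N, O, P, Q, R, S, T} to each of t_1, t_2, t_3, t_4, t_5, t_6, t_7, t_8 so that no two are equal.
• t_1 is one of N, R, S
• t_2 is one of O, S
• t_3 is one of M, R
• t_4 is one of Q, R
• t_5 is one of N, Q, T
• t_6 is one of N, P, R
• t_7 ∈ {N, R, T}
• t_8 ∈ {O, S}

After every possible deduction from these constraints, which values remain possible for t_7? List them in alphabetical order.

The 8 variables together cover exactly {M, N, O, P, Q, R, S, T} — 8 values for 8 variables — and M appears only in t_3's list, so t_3 = M.
The 7 still-open variables draw from only 7 values {N, O, P, Q, R, S, T}, so each is used; only t_6 can be P, hence t_6 = P.
t_2 and t_8 share exactly the 2 values {O, S}; by pigeonhole those values go to them, so strike O, S from t_1.
No further eliminations apply; t_7 can still be any of N, R, T.

N, R, T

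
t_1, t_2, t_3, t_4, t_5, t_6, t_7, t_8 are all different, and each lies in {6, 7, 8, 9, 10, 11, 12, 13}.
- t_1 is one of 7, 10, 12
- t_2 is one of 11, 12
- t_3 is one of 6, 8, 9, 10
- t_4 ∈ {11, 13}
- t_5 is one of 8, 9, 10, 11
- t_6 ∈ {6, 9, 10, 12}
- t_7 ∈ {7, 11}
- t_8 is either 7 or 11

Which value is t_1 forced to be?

The 8 variables draw from only 8 values {6, 7, 8, 9, 10, 11, 12, 13}, so each is used; only t_4 can be 13, hence t_4 = 13.
t_7 and t_8 between them cover only {7, 11} — a naked pair. Remove those values from t_1, t_2, t_5.
t_2 must be 12 (only option left). Strike 12 from t_1, t_6.
So t_1 = 10.

10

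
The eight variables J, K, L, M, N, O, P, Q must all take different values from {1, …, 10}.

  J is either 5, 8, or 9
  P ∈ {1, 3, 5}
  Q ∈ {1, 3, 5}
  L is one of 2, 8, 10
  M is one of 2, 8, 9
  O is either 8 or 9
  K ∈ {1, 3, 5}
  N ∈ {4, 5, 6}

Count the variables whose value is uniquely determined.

2

K, P, Q share exactly the 3 values {1, 3, 5}; by pigeonhole those values go to them, so strike 1, 3, 5 from J, N.
The 2 variables J and O are confined to {8, 9}, which locks those values in; drop them from L, M.
M's domain is down to {2}, so M = 2. So L can't be 2.
L has just one choice, so L = 10.
Determined: L=10, M=2. The other variables each still have more than one consistent value. That makes 2.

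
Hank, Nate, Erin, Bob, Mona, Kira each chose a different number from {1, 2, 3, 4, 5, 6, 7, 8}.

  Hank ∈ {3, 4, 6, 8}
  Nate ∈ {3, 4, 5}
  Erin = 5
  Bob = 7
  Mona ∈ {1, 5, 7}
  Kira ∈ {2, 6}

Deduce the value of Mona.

Erin must be 5 (only option left). Strike 5 from Nate, Mona.
Bob's domain is down to {7}, so Bob = 7. Strike 7 from Mona.
So Mona = 1.

1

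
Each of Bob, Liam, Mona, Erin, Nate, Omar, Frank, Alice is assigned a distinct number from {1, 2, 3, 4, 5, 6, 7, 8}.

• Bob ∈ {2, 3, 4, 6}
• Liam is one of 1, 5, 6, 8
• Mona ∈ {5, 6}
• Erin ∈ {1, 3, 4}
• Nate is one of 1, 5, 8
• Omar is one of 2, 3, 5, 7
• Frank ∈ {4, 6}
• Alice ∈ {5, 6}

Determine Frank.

4

Among the 8 variables, 7 fits only Omar (and all 8 values in {1, 2, 3, 4, 5, 6, 7, 8} must be used), so Omar = 7.
The 7 still-open variables draw from only 7 values {1, 2, 3, 4, 5, 6, 8}, so each is used; only Bob can be 2, hence Bob = 2.
The 6 still-open variables draw from only 6 values {1, 3, 4, 5, 6, 8}, so each is used; only Erin can be 3, hence Erin = 3.
The 5 still-open variables together cover exactly {1, 4, 5, 6, 8} — 5 values for 5 variables — and 4 appears only in Frank's list, so Frank = 4.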